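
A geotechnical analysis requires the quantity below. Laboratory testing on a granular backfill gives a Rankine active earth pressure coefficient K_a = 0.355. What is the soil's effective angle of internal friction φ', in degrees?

28.4°

K_a = tan²(45° − φ/2) ⇒ 45° − φ/2 = arctan(√0.355) = 30.79°.
φ = 2(45° − 30.79°) = 28.43°.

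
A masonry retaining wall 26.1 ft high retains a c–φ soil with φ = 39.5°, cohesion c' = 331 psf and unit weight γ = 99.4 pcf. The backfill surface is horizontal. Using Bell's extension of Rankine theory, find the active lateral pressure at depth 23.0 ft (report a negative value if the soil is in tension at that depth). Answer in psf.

K_a = (1 − sin φ)/(1 + sin φ) = 0.2224.
σ_a = K_a γ z − 2c√K_a = 0.2224×99.4×23.0 − 2×331×0.4716 = 196.3 psf.

196 psf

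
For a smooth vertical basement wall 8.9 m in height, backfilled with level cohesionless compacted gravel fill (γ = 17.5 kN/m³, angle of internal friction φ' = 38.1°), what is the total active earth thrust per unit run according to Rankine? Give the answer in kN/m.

164 kN/m

K_a = tan²(45° − φ/2) = 0.2368.
P_a = ½ K_a γ H² = 0.5 × 0.2368 × 17.5 × 8.9² = 164.1 kN/m.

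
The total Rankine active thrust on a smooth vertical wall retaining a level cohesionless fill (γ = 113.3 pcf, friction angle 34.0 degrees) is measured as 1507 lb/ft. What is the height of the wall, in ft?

9.70 ft

K_a = 0.2827. P_a = ½ K_a γ H² ⇒ H = √(2P_a/(K_a γ)).
H = √(2×1507/(0.2827×113.3)) = 9.700 ft.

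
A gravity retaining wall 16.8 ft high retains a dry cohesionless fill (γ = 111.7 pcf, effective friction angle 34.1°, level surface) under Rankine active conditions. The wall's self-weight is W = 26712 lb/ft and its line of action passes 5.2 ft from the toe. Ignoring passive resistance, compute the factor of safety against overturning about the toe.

K_a = tan²(45° − 34.1°/2) = 0.2815.
P_a = ½K_aγH² = 0.5×0.2815×111.7×16.8² = 4438 lb/ft, acting at H/3 = 5.600 ft above the base.
Overturning moment M_o = P_a × H/3 = 4438 × 5.600 = 24850.
Resisting moment M_r = W × 5.2 = 26712 × 5.2 = 138900.
FS_overturning = M_r/M_o = 138900/24850 = 5.589.

5.59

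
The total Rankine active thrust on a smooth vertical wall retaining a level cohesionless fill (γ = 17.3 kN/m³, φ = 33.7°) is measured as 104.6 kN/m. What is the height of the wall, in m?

K_a = 0.2863. P_a = ½ K_a γ H² ⇒ H = √(2P_a/(K_a γ)).
H = √(2×104.6/(0.2863×17.3)) = 6.499 m.

6.50 m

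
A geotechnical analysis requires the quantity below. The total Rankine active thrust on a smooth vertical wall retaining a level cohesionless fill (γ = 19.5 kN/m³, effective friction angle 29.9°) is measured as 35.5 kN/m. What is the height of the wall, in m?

K_a = 0.3347. P_a = ½ K_a γ H² ⇒ H = √(2P_a/(K_a γ)).
H = √(2×35.5/(0.3347×19.5)) = 3.298 m.

3.30 m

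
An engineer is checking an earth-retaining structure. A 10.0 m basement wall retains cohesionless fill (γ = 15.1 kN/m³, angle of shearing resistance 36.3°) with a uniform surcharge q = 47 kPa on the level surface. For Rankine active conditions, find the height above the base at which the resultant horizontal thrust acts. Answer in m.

K_a = 0.2563.
Triangular part P₁ = ½K_aγH² = 193.5 at H/3 = 3.333 m; rectangular part P₂ = K_a q H = 120.4 at H/2 = 5.000 m.
ȳ = (P₁·3.333 + P₂·5.000)/(P₁+P₂) = 3.973 m.

3.97 m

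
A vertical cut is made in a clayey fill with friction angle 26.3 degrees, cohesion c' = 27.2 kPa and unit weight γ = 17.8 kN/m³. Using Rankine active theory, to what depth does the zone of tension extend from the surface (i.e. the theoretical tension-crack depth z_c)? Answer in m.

4.92 m

K_a = tan²(45° − 26.3°/2) = 0.3859; √K_a = 0.6212.
The active pressure is zero where K_a γ z = 2c√K_a, so z_c = 2c/(γ√K_a) = 2×27.2/(17.8×0.6212) = 4.920 m.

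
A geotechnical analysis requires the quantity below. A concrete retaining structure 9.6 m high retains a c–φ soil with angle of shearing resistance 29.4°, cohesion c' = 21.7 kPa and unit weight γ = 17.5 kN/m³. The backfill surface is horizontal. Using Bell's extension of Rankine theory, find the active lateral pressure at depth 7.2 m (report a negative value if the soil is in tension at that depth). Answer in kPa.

K_a = (1 − sin φ)/(1 + sin φ) = 0.3415.
σ_a = K_a γ z − 2c√K_a = 0.3415×17.5×7.2 − 2×21.7×0.5844 = 17.66 kPa.

17.7 kPa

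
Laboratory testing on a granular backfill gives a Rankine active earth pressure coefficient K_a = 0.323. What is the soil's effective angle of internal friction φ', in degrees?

K_a = tan²(45° − φ/2) ⇒ 45° − φ/2 = arctan(√0.323) = 29.61°.
φ = 2(45° − 29.61°) = 30.78°.

30.8°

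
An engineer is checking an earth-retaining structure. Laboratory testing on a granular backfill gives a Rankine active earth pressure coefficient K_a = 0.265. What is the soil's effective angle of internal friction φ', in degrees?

K_a = tan²(45° − φ/2) ⇒ 45° − φ/2 = arctan(√0.265) = 27.24°.
φ = 2(45° − 27.24°) = 35.52°.

35.5°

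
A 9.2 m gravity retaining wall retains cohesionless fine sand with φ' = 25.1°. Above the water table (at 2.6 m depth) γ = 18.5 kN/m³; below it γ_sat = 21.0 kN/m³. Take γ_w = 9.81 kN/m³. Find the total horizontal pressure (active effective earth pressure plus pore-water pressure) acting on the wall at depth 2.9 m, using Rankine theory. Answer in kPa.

23.7 kPa

K_a = (1 − sin φ)/(1 + sin φ) = 0.4043.
γ' = 21.0 − 9.81 = 11.19 kN/m³.
Effective vertical stress at 2.9 m: σ'_v = 18.5×2.6 + 11.19×0.300 = 51.46 kPa.
σ'_h = K_a σ'_v = 0.4043 × 51.46 = 20.80 kPa; u = γ_w × 0.300 = 2.943 kPa.
Total σ_h = 20.80 + 2.943 = 23.75 kPa.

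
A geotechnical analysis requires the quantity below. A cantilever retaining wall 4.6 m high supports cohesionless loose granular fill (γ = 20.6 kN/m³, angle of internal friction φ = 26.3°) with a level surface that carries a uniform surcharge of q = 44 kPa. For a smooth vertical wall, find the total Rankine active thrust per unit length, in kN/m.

162 kN/m

K_a = tan²(45° − φ/2) = 0.3859.
Soil triangle: ½ K_a γ H² = 0.5×0.3859×20.6×4.6² = 84.11 kN/m.
Surcharge rectangle: K_a q H = 0.3859×44×4.6 = 78.11 kN/m.
Total = 84.11 + 78.11 = 162.2 kN/m.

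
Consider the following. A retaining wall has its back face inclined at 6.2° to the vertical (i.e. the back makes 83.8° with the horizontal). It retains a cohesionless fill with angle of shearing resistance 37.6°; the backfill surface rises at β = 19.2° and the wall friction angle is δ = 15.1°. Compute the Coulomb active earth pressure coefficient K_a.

0.340

K_a = sin²(α+φ) / [sin²α · sin(α−δ) · (1 + √{sin(φ+δ)sin(φ−β) / (sin(α−δ)sin(α+β))})²].
With α = 83.8°, φ = 37.6°, δ = 15.1°, β = 19.2°: K_a = 0.3398.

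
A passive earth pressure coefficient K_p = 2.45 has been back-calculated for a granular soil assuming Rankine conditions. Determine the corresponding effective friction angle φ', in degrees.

K_p = (1+sin φ)/(1−sin φ) ⇒ sin φ = (K_p − 1)/(K_p + 1) = 0.4203.
φ = arcsin(0.4203) = 24.85°.

24.9°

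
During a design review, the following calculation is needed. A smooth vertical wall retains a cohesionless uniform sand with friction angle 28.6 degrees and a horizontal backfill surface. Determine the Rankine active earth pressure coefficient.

0.353

K_a = tan²(45° − φ/2) = tan²(30.70°) = 0.3525.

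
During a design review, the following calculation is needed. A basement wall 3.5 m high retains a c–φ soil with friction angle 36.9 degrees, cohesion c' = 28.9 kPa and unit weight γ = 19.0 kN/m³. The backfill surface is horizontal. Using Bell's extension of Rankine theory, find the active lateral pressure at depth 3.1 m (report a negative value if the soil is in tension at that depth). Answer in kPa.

K_a = (1 − sin φ)/(1 + sin φ) = 0.2497.
σ_a = K_a γ z − 2c√K_a = 0.2497×19.0×3.1 − 2×28.9×0.4997 = -14.18 kPa.

-14.2 kPa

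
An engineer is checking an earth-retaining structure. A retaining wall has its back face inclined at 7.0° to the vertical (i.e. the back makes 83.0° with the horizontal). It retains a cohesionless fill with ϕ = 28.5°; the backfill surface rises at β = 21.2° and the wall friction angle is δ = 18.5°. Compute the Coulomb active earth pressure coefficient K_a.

0.554

K_a = sin²(α+φ) / [sin²α · sin(α−δ) · (1 + √{sin(φ+δ)sin(φ−β) / (sin(α−δ)sin(α+β))})²].
With α = 83.0°, φ = 28.5°, δ = 18.5°, β = 21.2°: K_a = 0.5538.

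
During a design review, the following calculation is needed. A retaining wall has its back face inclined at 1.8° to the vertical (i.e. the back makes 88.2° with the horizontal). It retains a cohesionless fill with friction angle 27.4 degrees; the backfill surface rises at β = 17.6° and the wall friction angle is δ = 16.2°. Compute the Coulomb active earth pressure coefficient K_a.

K_a = sin²(α+φ) / [sin²α · sin(α−δ) · (1 + √{sin(φ+δ)sin(φ−β) / (sin(α−δ)sin(α+β))})²].
With α = 88.2°, φ = 27.4°, δ = 16.2°, β = 17.6°: K_a = 0.4641.

0.464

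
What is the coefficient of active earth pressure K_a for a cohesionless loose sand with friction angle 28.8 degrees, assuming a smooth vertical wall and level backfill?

0.350

K_a = tan²(45° − φ/2) = tan²(30.60°) = 0.3498.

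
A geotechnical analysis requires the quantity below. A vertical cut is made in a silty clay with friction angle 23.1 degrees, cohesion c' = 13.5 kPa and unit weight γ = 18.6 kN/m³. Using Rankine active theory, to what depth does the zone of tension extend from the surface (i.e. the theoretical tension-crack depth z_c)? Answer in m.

2.20 m

K_a = tan²(45° − 23.1°/2) = 0.4364; √K_a = 0.6606.
The active pressure is zero where K_a γ z = 2c√K_a, so z_c = 2c/(γ√K_a) = 2×13.5/(18.6×0.6606) = 2.197 m.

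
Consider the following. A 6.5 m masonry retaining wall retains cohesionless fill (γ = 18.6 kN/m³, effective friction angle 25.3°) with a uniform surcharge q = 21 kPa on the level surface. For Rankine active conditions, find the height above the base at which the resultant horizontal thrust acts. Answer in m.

2.45 m

K_a = 0.4012.
Triangular part P₁ = ½K_aγH² = 157.6 at H/3 = 2.167 m; rectangular part P₂ = K_a q H = 54.76 at H/2 = 3.250 m.
ȳ = (P₁·2.167 + P₂·3.250)/(P₁+P₂) = 2.446 m.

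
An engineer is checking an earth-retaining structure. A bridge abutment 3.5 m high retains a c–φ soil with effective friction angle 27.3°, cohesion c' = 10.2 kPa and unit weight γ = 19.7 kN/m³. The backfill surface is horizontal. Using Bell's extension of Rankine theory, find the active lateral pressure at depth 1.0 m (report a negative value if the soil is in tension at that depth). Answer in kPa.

K_a = (1 − sin φ)/(1 + sin φ) = 0.3711.
σ_a = K_a γ z − 2c√K_a = 0.3711×19.7×1.0 − 2×10.2×0.6092 = -5.117 kPa.

-5.12 kPa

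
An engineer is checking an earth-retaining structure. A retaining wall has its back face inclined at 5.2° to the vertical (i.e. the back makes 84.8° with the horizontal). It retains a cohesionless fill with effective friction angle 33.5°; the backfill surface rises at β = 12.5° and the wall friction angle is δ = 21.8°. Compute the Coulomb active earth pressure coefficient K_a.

K_a = sin²(α+φ) / [sin²α · sin(α−δ) · (1 + √{sin(φ+δ)sin(φ−β) / (sin(α−δ)sin(α+β))})²].
With α = 84.8°, φ = 33.5°, δ = 21.8°, β = 12.5°: K_a = 0.3526.

0.353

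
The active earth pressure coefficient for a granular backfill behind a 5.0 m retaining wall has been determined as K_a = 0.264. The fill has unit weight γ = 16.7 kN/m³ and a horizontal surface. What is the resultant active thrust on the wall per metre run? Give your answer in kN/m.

P = ½ K_a γ H² = 0.5 × 0.264 × 16.7 × 5.0² = 55.11 kN/m.

55.1 kN/m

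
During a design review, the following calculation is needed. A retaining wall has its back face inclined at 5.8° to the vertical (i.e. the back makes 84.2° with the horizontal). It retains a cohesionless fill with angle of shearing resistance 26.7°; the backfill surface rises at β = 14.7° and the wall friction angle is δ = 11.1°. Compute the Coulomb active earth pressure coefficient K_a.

K_a = sin²(α+φ) / [sin²α · sin(α−δ) · (1 + √{sin(φ+δ)sin(φ−β) / (sin(α−δ)sin(α+β))})²].
With α = 84.2°, φ = 26.7°, δ = 11.1°, β = 14.7°: K_a = 0.4930.

0.493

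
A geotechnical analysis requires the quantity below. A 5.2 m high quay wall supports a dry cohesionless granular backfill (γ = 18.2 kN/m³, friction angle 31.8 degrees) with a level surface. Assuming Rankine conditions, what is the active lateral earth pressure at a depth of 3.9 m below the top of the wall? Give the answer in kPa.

22.0 kPa

K_a = (1 − sin φ)/(1 + sin φ) = 0.3098.
σ_h = K_a γ z = 0.3098 × 18.2 × 3.9 = 21.99 kPa.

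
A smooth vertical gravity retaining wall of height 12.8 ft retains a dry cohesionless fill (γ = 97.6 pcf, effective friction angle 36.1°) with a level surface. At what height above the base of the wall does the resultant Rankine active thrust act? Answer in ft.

K_a = 0.2585.
The pressure distribution is triangular, so the resultant acts at H/3 above the base = 12.8/3 = 4.267 ft.

4.27 ft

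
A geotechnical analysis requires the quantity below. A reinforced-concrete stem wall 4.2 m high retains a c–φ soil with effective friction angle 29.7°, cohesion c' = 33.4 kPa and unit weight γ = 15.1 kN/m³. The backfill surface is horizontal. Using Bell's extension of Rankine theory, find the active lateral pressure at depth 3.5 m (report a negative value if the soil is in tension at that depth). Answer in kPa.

K_a = (1 − sin φ)/(1 + sin φ) = 0.3374.
σ_a = K_a γ z − 2c√K_a = 0.3374×15.1×3.5 − 2×33.4×0.5808 = -20.97 kPa.

-21.0 kPa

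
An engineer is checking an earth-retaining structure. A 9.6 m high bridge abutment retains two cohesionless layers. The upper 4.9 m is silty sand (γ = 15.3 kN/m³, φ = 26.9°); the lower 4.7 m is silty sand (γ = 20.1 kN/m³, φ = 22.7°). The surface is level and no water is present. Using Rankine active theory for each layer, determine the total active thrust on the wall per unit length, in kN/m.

324 kN/m

K_a1 = tan²(45°−26.9°/2) = 0.3770; K_a2 = tan²(45°−22.7°/2) = 0.4431.
Layer 1: σ at base = K_a1 γ₁ h₁ = 28.26 kPa; P₁ = ½×28.26×4.9 = 69.25.
Layer 2: σ_v at top = γ₁h₁ = 74.97; σ_h top = K_a2×74.97 = 33.22; σ_h base = K_a2×(74.97+20.1×4.7) = 75.08.
P₂ = ½(33.22+75.08)×4.7 = 254.5. Total P_a = 69.25+254.5 = 323.7 kN/m.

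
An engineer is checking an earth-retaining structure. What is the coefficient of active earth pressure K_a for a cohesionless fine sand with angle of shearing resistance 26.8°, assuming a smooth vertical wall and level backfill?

K_a = tan²(45° − φ/2) = tan²(31.60°) = 0.3785.

0.378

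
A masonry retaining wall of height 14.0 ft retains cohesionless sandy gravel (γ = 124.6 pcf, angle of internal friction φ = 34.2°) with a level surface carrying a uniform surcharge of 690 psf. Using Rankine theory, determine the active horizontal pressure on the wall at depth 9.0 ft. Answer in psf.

K_a = (1 − sin φ)/(1 + sin φ) = 0.2803.
σ_v = γz + q = 124.6 × 9.0 + 690 = 1811 psf.
σ_h = K_a σ_v = 0.2803 × 1811 = 507.8 psf.

508 psf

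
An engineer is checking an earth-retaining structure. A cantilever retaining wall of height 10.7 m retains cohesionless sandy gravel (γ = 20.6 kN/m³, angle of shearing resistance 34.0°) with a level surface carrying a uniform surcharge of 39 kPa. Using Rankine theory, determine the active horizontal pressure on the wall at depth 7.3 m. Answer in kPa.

K_a = (1 − sin φ)/(1 + sin φ) = 0.2827.
σ_v = γz + q = 20.6 × 7.3 + 39 = 189.4 kPa.
σ_h = K_a σ_v = 0.2827 × 189.4 = 53.54 kPa.

53.5 kPa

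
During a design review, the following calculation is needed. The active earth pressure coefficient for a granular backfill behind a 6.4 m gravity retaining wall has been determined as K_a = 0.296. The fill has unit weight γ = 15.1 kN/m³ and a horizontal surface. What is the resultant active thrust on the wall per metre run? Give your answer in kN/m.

91.5 kN/m

P = ½ K_a γ H² = 0.5 × 0.296 × 15.1 × 6.4² = 91.54 kN/m.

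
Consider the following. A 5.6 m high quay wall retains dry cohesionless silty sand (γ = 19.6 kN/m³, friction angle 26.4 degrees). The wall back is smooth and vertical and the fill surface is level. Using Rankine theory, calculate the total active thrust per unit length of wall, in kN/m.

118 kN/m

K_a = tan²(45° − φ/2) = 0.3844.
P_a = ½ K_a γ H² = 0.5 × 0.3844 × 19.6 × 5.6² = 118.1 kN/m.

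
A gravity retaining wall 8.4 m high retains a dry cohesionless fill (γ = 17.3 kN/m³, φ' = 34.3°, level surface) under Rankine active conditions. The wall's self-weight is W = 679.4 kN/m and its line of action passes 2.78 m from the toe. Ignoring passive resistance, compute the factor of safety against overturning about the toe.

K_a = tan²(45° − 34.3°/2) = 0.2792.
P_a = ½K_aγH² = 0.5×0.2792×17.3×8.4² = 170.4 kN/m, acting at H/3 = 2.800 m above the base.
Overturning moment M_o = P_a × H/3 = 170.4 × 2.800 = 477.1.
Resisting moment M_r = W × 2.78 = 679.4 × 2.78 = 1889.
FS_overturning = M_r/M_o = 1889/477.1 = 3.959.

3.96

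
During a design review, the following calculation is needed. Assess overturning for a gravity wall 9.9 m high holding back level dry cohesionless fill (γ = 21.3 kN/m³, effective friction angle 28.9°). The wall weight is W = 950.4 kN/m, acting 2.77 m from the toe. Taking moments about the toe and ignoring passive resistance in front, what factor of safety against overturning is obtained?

2.19

K_a = tan²(45° − 28.9°/2) = 0.3484.
P_a = ½K_aγH² = 0.5×0.3484×21.3×9.9² = 363.6 kN/m, acting at H/3 = 3.300 m above the base.
Overturning moment M_o = P_a × H/3 = 363.6 × 3.300 = 1200.
Resisting moment M_r = W × 2.77 = 950.4 × 2.77 = 2633.
FS_overturning = M_r/M_o = 2633/1200 = 2.194.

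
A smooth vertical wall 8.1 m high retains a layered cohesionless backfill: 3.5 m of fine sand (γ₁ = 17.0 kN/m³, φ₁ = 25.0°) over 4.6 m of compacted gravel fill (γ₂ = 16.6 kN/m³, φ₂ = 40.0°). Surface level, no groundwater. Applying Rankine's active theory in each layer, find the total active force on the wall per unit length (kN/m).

K_a1 = tan²(45°−25.0°/2) = 0.4059; K_a2 = tan²(45°−40.0°/2) = 0.2174.
Layer 1: σ at base = K_a1 γ₁ h₁ = 24.15 kPa; P₁ = ½×24.15×3.5 = 42.26.
Layer 2: σ_v at top = γ₁h₁ = 59.50; σ_h top = K_a2×59.50 = 12.94; σ_h base = K_a2×(59.50+16.6×4.6) = 29.54.
P₂ = ½(12.94+29.54)×4.6 = 97.70. Total P_a = 42.26+97.70 = 140.0 kN/m.

140 kN/m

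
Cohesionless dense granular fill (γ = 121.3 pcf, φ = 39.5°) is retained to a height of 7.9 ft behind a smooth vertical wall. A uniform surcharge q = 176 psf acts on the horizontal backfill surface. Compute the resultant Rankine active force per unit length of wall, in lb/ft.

1150 lb/ft

K_a = tan²(45° − φ/2) = 0.2224.
Soil triangle: ½ K_a γ H² = 0.5×0.2224×121.3×7.9² = 842.0 lb/ft.
Surcharge rectangle: K_a q H = 0.2224×176×7.9 = 309.3 lb/ft.
Total = 842.0 + 309.3 = 1151 lb/ft.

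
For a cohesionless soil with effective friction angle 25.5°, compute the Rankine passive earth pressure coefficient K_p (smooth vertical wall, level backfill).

K_p = (1 + sin φ)/(1 − sin φ) = tan²(45° + 25.5°/2) = 2.512.

2.51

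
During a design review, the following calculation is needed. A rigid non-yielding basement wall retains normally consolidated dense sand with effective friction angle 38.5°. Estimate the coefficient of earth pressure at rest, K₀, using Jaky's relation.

0.377

K₀ = 1 − sin φ' = 1 − sin 38.5° = 0.3775.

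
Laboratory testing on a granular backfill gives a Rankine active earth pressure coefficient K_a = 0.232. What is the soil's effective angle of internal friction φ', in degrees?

38.6°

K_a = tan²(45° − φ/2) ⇒ 45° − φ/2 = arctan(√0.232) = 25.72°.
φ = 2(45° − 25.72°) = 38.56°.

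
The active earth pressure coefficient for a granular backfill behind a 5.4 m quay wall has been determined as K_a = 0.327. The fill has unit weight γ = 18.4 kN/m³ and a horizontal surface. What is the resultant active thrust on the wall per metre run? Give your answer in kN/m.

P = ½ K_a γ H² = 0.5 × 0.327 × 18.4 × 5.4² = 87.72 kN/m.

87.7 kN/m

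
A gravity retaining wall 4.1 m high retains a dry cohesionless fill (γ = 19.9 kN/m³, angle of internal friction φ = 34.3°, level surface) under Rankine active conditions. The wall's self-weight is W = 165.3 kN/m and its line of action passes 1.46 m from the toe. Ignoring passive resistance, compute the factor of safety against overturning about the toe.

3.78

K_a = tan²(45° − 34.3°/2) = 0.2792.
P_a = ½K_aγH² = 0.5×0.2792×19.9×4.1² = 46.69 kN/m, acting at H/3 = 1.367 m above the base.
Overturning moment M_o = P_a × H/3 = 46.69 × 1.367 = 63.81.
Resisting moment M_r = W × 1.46 = 165.3 × 1.46 = 241.3.
FS_overturning = M_r/M_o = 241.3/63.81 = 3.782.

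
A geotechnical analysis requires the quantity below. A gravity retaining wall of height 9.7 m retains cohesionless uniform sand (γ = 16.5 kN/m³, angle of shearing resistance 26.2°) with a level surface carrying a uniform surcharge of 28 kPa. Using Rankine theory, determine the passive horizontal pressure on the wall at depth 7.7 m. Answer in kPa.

K_p = (1 + sin φ)/(1 − sin φ) = 2.581.
σ_v = γz + q = 16.5 × 7.7 + 28 = 155.1 kPa.
σ_h = K_p σ_v = 2.581 × 155.1 = 400.2 kPa.

400 kPa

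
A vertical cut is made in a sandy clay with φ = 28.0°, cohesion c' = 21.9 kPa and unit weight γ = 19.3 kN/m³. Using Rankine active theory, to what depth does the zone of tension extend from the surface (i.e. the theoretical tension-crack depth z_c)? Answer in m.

3.78 m

K_a = tan²(45° − 28.0°/2) = 0.3610; √K_a = 0.6009.
The active pressure is zero where K_a γ z = 2c√K_a, so z_c = 2c/(γ√K_a) = 2×21.9/(19.3×0.6009) = 3.777 m.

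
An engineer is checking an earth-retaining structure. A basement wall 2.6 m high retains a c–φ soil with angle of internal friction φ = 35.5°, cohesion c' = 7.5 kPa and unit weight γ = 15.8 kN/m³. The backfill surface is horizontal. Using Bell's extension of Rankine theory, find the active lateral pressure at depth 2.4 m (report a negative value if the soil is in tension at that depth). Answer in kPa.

K_a = (1 − sin φ)/(1 + sin φ) = 0.2653.
σ_a = K_a γ z − 2c√K_a = 0.2653×15.8×2.4 − 2×7.5×0.5150 = 2.333 kPa.

2.33 kPa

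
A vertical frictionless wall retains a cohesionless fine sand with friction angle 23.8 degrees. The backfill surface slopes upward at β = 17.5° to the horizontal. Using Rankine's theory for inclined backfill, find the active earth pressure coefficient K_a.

0.534

K_a = cos β · (cos β − √(cos²β − cos²φ)) / (cos β + √(cos²β − cos²φ)).
cos β = 0.9537, cos φ = 0.9150, √(cos²β − cos²φ) = 0.2691.
K_a = 0.9537 × (0.9537 − 0.2691)/(0.9537 + 0.2691) = 0.5339.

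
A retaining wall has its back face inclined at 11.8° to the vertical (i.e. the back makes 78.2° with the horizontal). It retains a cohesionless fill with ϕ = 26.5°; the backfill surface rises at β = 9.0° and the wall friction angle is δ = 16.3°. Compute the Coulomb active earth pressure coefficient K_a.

K_a = sin²(α+φ) / [sin²α · sin(α−δ) · (1 + √{sin(φ+δ)sin(φ−β) / (sin(α−δ)sin(α+β))})²].
With α = 78.2°, φ = 26.5°, δ = 16.3°, β = 9.0°: K_a = 0.5043.

0.504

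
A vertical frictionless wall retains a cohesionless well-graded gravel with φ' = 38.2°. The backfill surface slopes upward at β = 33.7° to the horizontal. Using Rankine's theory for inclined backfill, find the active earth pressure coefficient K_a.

K_a = cos β · (cos β − √(cos²β − cos²φ)) / (cos β + √(cos²β − cos²φ)).
cos β = 0.8320, cos φ = 0.7859, √(cos²β − cos²φ) = 0.2731.
K_a = 0.8320 × (0.8320 − 0.2731)/(0.8320 + 0.2731) = 0.4208.

0.421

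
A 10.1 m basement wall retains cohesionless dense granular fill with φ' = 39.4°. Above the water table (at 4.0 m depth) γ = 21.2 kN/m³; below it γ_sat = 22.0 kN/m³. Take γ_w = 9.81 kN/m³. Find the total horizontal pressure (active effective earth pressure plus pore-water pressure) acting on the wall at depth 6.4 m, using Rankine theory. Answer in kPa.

49.0 kPa

K_a = (1 − sin φ)/(1 + sin φ) = 0.2234.
γ' = 22.0 − 9.81 = 12.19 kN/m³.
Effective vertical stress at 6.4 m: σ'_v = 21.2×4.0 + 12.19×2.40 = 114.1 kPa.
σ'_h = K_a σ'_v = 0.2234 × 114.1 = 25.49 kPa; u = γ_w × 2.40 = 23.54 kPa.
Total σ_h = 25.49 + 23.54 = 49.03 kPa.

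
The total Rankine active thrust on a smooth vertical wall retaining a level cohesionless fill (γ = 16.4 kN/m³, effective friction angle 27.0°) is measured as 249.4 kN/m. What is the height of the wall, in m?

K_a = 0.3755. P_a = ½ K_a γ H² ⇒ H = √(2P_a/(K_a γ)).
H = √(2×249.4/(0.3755×16.4)) = 9.000 m.

9.00 m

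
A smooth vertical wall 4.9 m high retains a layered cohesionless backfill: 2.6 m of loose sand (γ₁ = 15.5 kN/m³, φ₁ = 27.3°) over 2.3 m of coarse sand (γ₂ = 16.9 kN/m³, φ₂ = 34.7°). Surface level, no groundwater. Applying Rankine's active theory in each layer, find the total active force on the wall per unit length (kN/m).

K_a1 = tan²(45°−27.3°/2) = 0.3711; K_a2 = tan²(45°−34.7°/2) = 0.2745.
Layer 1: σ at base = K_a1 γ₁ h₁ = 14.96 kPa; P₁ = ½×14.96×2.6 = 19.44.
Layer 2: σ_v at top = γ₁h₁ = 40.30; σ_h top = K_a2×40.30 = 11.06; σ_h base = K_a2×(40.30+16.9×2.3) = 21.73.
P₂ = ½(11.06+21.73)×2.3 = 37.71. Total P_a = 19.44+37.71 = 57.15 kN/m.

57.2 kN/m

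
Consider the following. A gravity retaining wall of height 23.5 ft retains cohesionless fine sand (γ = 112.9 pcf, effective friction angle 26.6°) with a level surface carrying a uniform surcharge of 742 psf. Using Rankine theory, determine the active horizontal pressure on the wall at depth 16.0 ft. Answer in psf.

972 psf

K_a = (1 − sin φ)/(1 + sin φ) = 0.3814.
σ_v = γz + q = 112.9 × 16.0 + 742 = 2548 psf.
σ_h = K_a σ_v = 0.3814 × 2548 = 972.1 psf.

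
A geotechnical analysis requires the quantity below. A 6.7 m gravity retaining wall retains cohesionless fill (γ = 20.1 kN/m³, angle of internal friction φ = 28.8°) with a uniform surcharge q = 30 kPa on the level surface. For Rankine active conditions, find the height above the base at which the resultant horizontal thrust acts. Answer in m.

K_a = 0.3498.
Triangular part P₁ = ½K_aγH² = 157.8 at H/3 = 2.233 m; rectangular part P₂ = K_a q H = 70.30 at H/2 = 3.350 m.
ȳ = (P₁·2.233 + P₂·3.350)/(P₁+P₂) = 2.578 m.

2.58 m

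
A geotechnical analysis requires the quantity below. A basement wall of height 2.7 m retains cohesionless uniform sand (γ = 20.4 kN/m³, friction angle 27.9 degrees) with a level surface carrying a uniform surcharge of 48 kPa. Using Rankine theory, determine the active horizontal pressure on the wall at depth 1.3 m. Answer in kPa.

27.0 kPa

K_a = (1 − sin φ)/(1 + sin φ) = 0.3625.
σ_v = γz + q = 20.4 × 1.3 + 48 = 74.52 kPa.
σ_h = K_a σ_v = 0.3625 × 74.52 = 27.01 kPa.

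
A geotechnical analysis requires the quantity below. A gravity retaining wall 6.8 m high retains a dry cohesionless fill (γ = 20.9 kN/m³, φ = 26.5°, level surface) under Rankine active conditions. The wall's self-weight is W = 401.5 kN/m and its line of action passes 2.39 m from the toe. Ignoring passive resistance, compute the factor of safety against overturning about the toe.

2.29

K_a = tan²(45° − 26.5°/2) = 0.3829.
P_a = ½K_aγH² = 0.5×0.3829×20.9×6.8² = 185.0 kN/m, acting at H/3 = 2.267 m above the base.
Overturning moment M_o = P_a × H/3 = 185.0 × 2.267 = 419.4.
Resisting moment M_r = W × 2.39 = 401.5 × 2.39 = 959.6.
FS_overturning = M_r/M_o = 959.6/419.4 = 2.288.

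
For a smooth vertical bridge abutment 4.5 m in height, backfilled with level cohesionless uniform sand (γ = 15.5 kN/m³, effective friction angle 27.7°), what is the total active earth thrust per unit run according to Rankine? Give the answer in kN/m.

57.3 kN/m

K_a = tan²(45° − φ/2) = 0.3653.
P_a = ½ K_a γ H² = 0.5 × 0.3653 × 15.5 × 4.5² = 57.33 kN/m.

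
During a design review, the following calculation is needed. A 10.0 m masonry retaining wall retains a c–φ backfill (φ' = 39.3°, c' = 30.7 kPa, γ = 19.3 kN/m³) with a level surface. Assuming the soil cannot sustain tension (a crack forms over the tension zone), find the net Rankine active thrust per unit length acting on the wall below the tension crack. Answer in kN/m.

K_a = 0.2245; √K_a = 0.4738.
Tension-crack depth z_c = 2c/(γ√K_a) = 2×30.7/(19.3×0.4738) = 6.715 m.
σ_a at base = K_a γ H − 2c√K_a = 0.2245×19.3×10.0 − 2×30.7×0.4738 = 14.23 kPa.
P_a = ½ × 14.23 × (H − z_c) = 0.5×14.23×3.285 = 23.37 kN/m.

23.4 kN/m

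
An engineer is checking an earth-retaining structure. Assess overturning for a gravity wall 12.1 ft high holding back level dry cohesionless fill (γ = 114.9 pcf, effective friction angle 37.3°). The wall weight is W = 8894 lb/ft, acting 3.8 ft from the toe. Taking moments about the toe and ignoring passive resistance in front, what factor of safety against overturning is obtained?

K_a = tan²(45° − 37.3°/2) = 0.2453.
P_a = ½K_aγH² = 0.5×0.2453×114.9×12.1² = 2064 lb/ft, acting at H/3 = 4.033 ft above the base.
Overturning moment M_o = P_a × H/3 = 2064 × 4.033 = 8323.
Resisting moment M_r = W × 3.8 = 8894 × 3.8 = 33800.
FS_overturning = M_r/M_o = 33800/8323 = 4.061.

4.06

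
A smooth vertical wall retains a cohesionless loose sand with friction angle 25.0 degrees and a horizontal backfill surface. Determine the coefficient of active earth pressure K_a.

K_a = (1 − sin φ)/(1 + sin φ) = (1 − sin 25.0°)/(1 + sin 25.0°) = 0.4059.

0.406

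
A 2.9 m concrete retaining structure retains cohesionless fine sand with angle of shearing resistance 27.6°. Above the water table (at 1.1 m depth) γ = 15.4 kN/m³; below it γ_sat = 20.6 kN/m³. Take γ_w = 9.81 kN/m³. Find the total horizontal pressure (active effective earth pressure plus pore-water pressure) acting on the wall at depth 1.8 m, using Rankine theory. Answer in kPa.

K_a = (1 − sin φ)/(1 + sin φ) = 0.3668.
γ' = 20.6 − 9.81 = 10.79 kN/m³.
Effective vertical stress at 1.8 m: σ'_v = 15.4×1.1 + 10.79×0.700 = 24.49 kPa.
σ'_h = K_a σ'_v = 0.3668 × 24.49 = 8.983 kPa; u = γ_w × 0.700 = 6.867 kPa.
Total σ_h = 8.983 + 6.867 = 15.85 kPa.

15.9 kPa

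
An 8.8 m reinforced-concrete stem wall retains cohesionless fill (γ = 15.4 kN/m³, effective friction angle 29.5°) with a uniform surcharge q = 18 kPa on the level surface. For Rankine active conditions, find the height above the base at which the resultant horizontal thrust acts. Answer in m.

3.24 m

K_a = 0.3401.
Triangular part P₁ = ½K_aγH² = 202.8 at H/3 = 2.933 m; rectangular part P₂ = K_a q H = 53.87 at H/2 = 4.400 m.
ȳ = (P₁·2.933 + P₂·4.400)/(P₁+P₂) = 3.241 m.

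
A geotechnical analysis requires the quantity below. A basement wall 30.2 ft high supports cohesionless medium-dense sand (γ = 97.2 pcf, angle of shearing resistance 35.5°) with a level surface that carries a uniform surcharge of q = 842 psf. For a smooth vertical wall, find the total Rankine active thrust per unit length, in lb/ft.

18500 lb/ft

K_a = tan²(45° − φ/2) = 0.2653.
Soil triangle: ½ K_a γ H² = 0.5×0.2653×97.2×30.2² = 11760 lb/ft.
Surcharge rectangle: K_a q H = 0.2653×842×30.2 = 6745 lb/ft.
Total = 11760 + 6745 = 18500 lb/ft.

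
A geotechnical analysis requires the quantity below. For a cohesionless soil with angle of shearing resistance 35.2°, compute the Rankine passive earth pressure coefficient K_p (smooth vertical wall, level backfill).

3.72

K_p = (1 + sin φ)/(1 − sin φ) = tan²(45° + 35.2°/2) = 3.722.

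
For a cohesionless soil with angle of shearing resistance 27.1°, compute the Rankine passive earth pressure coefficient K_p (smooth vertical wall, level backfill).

K_p = (1 + sin φ)/(1 − sin φ) = tan²(45° + 27.1°/2) = 2.673.

2.67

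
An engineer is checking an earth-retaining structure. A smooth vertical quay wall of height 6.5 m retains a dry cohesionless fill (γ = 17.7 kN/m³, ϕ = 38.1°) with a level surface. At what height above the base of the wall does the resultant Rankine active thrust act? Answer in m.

2.17 m

K_a = 0.2368.
The pressure distribution is triangular, so the resultant acts at H/3 above the base = 6.5/3 = 2.167 m.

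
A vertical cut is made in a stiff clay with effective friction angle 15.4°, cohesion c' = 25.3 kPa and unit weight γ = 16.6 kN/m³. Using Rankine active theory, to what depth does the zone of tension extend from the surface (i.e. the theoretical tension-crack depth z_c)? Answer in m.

4.00 m

K_a = tan²(45° − 15.4°/2) = 0.5803; √K_a = 0.7618.
The active pressure is zero where K_a γ z = 2c√K_a, so z_c = 2c/(γ√K_a) = 2×25.3/(16.6×0.7618) = 4.001 m.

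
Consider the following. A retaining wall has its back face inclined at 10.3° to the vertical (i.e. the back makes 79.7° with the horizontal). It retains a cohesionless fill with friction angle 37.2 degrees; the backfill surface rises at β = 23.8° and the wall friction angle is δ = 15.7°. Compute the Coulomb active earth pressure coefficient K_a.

0.429

K_a = sin²(α+φ) / [sin²α · sin(α−δ) · (1 + √{sin(φ+δ)sin(φ−β) / (sin(α−δ)sin(α+β))})²].
With α = 79.7°, φ = 37.2°, δ = 15.7°, β = 23.8°: K_a = 0.4289.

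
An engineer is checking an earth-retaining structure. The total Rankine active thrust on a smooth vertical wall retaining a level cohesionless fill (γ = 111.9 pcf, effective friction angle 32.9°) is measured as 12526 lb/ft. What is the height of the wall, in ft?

K_a = 0.2960. P_a = ½ K_a γ H² ⇒ H = √(2P_a/(K_a γ)).
H = √(2×12526/(0.2960×111.9)) = 27.50 ft.

27.5 ft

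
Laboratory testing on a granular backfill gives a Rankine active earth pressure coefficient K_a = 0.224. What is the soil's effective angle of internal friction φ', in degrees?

K_a = tan²(45° − φ/2) ⇒ 45° − φ/2 = arctan(√0.224) = 25.33°.
φ = 2(45° − 25.33°) = 39.34°.

39.3°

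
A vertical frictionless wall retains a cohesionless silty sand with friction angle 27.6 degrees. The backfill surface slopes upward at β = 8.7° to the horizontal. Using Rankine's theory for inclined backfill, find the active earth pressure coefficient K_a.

0.382

K_a = cos β · (cos β − √(cos²β − cos²φ)) / (cos β + √(cos²β − cos²φ)).
cos β = 0.9885, cos φ = 0.8862, √(cos²β − cos²φ) = 0.4379.
K_a = 0.9885 × (0.9885 − 0.4379)/(0.9885 + 0.4379) = 0.3816.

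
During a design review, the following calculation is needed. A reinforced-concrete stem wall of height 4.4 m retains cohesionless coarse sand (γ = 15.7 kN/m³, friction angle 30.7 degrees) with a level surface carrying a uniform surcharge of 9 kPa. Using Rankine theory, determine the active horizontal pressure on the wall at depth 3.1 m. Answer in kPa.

18.7 kPa

K_a = (1 − sin φ)/(1 + sin φ) = 0.3240.
σ_v = γz + q = 15.7 × 3.1 + 9 = 57.67 kPa.
σ_h = K_a σ_v = 0.3240 × 57.67 = 18.69 kPa.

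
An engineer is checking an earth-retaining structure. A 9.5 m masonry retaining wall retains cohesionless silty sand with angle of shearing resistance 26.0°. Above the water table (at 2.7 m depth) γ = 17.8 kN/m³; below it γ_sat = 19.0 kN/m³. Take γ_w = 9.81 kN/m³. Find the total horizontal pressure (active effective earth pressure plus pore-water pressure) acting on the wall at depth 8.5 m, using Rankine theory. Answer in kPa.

96.5 kPa

K_a = (1 − sin φ)/(1 + sin φ) = 0.3905.
γ' = 19.0 − 9.81 = 9.190 kN/m³.
Effective vertical stress at 8.5 m: σ'_v = 17.8×2.7 + 9.190×5.80 = 101.4 kPa.
σ'_h = K_a σ'_v = 0.3905 × 101.4 = 39.58 kPa; u = γ_w × 5.80 = 56.90 kPa.
Total σ_h = 39.58 + 56.90 = 96.48 kPa.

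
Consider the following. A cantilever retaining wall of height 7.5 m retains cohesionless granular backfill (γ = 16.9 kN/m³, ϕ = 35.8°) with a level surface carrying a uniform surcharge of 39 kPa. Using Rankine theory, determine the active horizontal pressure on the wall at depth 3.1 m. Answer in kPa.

23.9 kPa

K_a = (1 − sin φ)/(1 + sin φ) = 0.2619.
σ_v = γz + q = 16.9 × 3.1 + 39 = 91.39 kPa.
σ_h = K_a σ_v = 0.2619 × 91.39 = 23.93 kPa.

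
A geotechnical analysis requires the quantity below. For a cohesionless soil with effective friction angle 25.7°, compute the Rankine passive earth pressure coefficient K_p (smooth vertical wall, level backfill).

2.53

K_p = (1 + sin φ)/(1 − sin φ) = tan²(45° + 25.7°/2) = 2.531.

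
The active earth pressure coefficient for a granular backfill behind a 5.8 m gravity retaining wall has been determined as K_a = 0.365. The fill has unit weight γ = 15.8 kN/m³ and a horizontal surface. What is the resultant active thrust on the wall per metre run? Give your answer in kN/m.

P = ½ K_a γ H² = 0.5 × 0.365 × 15.8 × 5.8² = 97.00 kN/m.

97.0 kN/m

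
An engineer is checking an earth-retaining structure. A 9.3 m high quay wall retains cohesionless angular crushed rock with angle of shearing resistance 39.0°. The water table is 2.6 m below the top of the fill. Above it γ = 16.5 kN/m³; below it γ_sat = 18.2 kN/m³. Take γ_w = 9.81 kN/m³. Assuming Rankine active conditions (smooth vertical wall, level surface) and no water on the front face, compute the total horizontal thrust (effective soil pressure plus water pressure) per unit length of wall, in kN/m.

K_a = tan²(45° − φ/2) = 0.2275.
γ' = 18.2 − 9.81 = 8.390 kN/m³. Depth below WT = 6.7 m.
σ'_h at WT = K_a γ d_w = 9.760 kPa; at base = 9.760 + K_a γ' × 6.7 = 22.55 kPa.
P₁ (0–2.6 m) = ½×9.760×2.6 = 12.69. P₂ (2.6–9.3 m) = ½(9.760+22.55)×6.7 = 108.2.
P_w = ½ γ_w h₂² = 0.5×9.81×6.7² = 220.2. Total = 12.69+108.2+220.2 = 341.1 kN/m.

341 kN/m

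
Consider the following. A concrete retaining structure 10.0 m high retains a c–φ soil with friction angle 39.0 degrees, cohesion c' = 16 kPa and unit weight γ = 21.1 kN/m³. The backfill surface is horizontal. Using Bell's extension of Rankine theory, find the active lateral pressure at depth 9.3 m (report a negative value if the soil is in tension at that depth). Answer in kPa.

29.4 kPa

K_a = (1 − sin φ)/(1 + sin φ) = 0.2275.
σ_a = K_a γ z − 2c√K_a = 0.2275×21.1×9.3 − 2×16×0.4770 = 29.38 kPa.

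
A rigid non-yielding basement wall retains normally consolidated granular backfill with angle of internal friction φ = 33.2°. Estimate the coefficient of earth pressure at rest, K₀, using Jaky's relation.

K₀ = 1 − sin φ' = 1 − sin 33.2° = 0.4524.

0.452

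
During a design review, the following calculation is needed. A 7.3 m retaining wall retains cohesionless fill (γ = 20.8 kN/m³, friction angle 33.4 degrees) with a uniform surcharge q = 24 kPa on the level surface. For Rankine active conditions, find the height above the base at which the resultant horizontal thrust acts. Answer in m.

2.73 m

K_a = 0.2899.
Triangular part P₁ = ½K_aγH² = 160.7 at H/3 = 2.433 m; rectangular part P₂ = K_a q H = 50.79 at H/2 = 3.650 m.
ȳ = (P₁·2.433 + P₂·3.650)/(P₁+P₂) = 2.726 m.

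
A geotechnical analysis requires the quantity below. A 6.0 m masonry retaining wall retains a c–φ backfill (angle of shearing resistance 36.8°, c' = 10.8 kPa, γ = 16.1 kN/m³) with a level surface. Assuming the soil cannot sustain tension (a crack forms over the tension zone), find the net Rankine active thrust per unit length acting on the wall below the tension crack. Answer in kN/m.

K_a = 0.2508; √K_a = 0.5008.
Tension-crack depth z_c = 2c/(γ√K_a) = 2×10.8/(16.1×0.5008) = 2.679 m.
σ_a at base = K_a γ H − 2c√K_a = 0.2508×16.1×6.0 − 2×10.8×0.5008 = 13.41 kPa.
P_a = ½ × 13.41 × (H − z_c) = 0.5×13.41×3.321 = 22.26 kN/m.

22.3 kN/m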